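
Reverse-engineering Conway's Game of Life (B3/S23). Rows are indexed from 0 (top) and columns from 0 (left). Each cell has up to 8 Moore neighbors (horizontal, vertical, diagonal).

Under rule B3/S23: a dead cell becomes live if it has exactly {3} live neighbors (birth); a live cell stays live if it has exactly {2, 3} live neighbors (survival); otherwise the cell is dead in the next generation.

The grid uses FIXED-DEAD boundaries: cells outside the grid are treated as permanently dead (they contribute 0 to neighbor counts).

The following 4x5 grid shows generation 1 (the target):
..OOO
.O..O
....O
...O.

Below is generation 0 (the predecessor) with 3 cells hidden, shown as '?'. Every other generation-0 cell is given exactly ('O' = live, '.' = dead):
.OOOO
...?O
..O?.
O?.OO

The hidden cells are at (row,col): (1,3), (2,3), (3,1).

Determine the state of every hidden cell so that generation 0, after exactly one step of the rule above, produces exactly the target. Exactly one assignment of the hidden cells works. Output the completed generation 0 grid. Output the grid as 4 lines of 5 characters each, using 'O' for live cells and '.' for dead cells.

Hidden generation-0 cells (in order): (1,3), (2,3), (3,1).
A hidden cell only influences target cells in its own 3x3 neighborhood. Try each of the 2^3 = 8 assignments, step the completed generation 0 forward once under B3/S23, and compare with the target:
  (1,3)=. (2,3)=. (3,1)=. -> step reproduces the target at every cell -> ACCEPT
  (1,3)=. (2,3)=. (3,1)=O -> step gives (2,1)='O' but target has '.' -> reject
  (1,3)=. (2,3)=O (3,1)=. -> step gives (2,2)='O' but target has '.' -> reject
  (1,3)=. (2,3)=O (3,1)=O -> step gives (2,1)='O' but target has '.' -> reject
  (1,3)=O (2,3)=. (3,1)=. -> step gives (0,3)='.' but target has 'O' -> reject
  (1,3)=O (2,3)=. (3,1)=O -> step gives (0,3)='.' but target has 'O' -> reject
  (1,3)=O (2,3)=O (3,1)=. -> step gives (0,3)='.' but target has 'O' -> reject
  (1,3)=O (2,3)=O (3,1)=O -> step gives (0,3)='.' but target has 'O' -> reject
Unique solution: (1,3)=dead, (2,3)=dead, (3,1)=dead.
Check: live-neighbor counts of every cell in the completed generation 0:
11232
13452
12143
02221
Applying B3/S23 to generation 0 with these counts gives:
..OOO
.O..O
....O
...O.
which matches the target exactly.

Answer: .OOOO
....O
..O..
O..OO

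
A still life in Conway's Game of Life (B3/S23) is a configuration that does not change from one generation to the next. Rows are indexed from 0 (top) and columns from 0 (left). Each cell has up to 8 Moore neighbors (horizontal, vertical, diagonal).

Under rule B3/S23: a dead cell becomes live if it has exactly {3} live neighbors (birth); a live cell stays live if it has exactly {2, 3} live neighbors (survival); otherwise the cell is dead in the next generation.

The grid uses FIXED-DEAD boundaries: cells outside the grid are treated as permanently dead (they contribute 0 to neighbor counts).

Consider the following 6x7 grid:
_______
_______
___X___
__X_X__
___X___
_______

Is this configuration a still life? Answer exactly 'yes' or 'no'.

Answer: yes

Derivation:
Compute generation 1 and compare to generation 0 (given above):
Generation 1:
_______
_______
___X___
__X_X__
___X___
_______
The grids are IDENTICAL -> still life.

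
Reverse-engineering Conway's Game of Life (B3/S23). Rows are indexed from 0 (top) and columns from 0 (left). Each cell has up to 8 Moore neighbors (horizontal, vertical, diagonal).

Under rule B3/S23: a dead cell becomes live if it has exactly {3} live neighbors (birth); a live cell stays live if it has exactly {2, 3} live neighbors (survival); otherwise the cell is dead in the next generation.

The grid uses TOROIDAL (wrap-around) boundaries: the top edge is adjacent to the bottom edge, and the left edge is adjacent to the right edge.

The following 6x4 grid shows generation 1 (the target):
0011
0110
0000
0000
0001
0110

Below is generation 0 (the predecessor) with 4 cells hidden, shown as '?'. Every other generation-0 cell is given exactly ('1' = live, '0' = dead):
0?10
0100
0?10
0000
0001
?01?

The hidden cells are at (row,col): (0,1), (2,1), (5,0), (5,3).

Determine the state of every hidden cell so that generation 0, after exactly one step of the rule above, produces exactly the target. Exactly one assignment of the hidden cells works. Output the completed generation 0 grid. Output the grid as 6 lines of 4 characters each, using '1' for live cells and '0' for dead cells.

Answer: 0010
0100
0010
0000
0001
1010

Derivation:
Hidden generation-0 cells (in order): (0,1), (2,1), (5,0), (5,3).
A hidden cell only influences target cells in its own 3x3 neighborhood. Try each of the 2^4 = 16 assignments, step the completed generation 0 forward once under B3/S23, and compare with the target:
  (0,1)=0 (2,1)=0 (5,0)=0 (5,3)=0 -> step gives (0,1)='1' but target has '0' -> reject
  (0,1)=0 (2,1)=0 (5,0)=0 (5,3)=1 -> step gives (0,1)='1' but target has '0' -> reject
  (0,1)=0 (2,1)=0 (5,0)=1 (5,3)=0 -> step reproduces the target at every cell -> ACCEPT
  (0,1)=0 (2,1)=0 (5,0)=1 (5,3)=1 -> step gives (0,0)='1' but target has '0' -> reject
  (0,1)=0 (2,1)=1 (5,0)=0 (5,3)=0 -> step gives (0,1)='1' but target has '0' -> reject
  (0,1)=0 (2,1)=1 (5,0)=0 (5,3)=1 -> step gives (0,1)='1' but target has '0' -> reject
  (0,1)=0 (2,1)=1 (5,0)=1 (5,3)=0 -> step gives (1,2)='0' but target has '1' -> reject
  (0,1)=0 (2,1)=1 (5,0)=1 (5,3)=1 -> step gives (0,0)='1' but target has '0' -> reject
  (0,1)=1 (2,1)=0 (5,0)=0 (5,3)=0 -> step gives (0,1)='1' but target has '0' -> reject
  (0,1)=1 (2,1)=0 (5,0)=0 (5,3)=1 -> step gives (0,0)='1' but target has '0' -> reject
  (0,1)=1 (2,1)=0 (5,0)=1 (5,3)=0 -> step gives (0,0)='1' but target has '0' -> reject
  (0,1)=1 (2,1)=0 (5,0)=1 (5,3)=1 -> step gives (0,2)='0' but target has '1' -> reject
  (0,1)=1 (2,1)=1 (5,0)=0 (5,3)=0 -> step gives (0,1)='1' but target has '0' -> reject
  (0,1)=1 (2,1)=1 (5,0)=0 (5,3)=1 -> step gives (0,0)='1' but target has '0' -> reject
  (0,1)=1 (2,1)=1 (5,0)=1 (5,3)=0 -> step gives (0,0)='1' but target has '0' -> reject
  (0,1)=1 (2,1)=1 (5,0)=1 (5,3)=1 -> step gives (0,2)='0' but target has '1' -> reject
Unique solution: (0,1)=dead, (2,1)=dead, (5,0)=live, (5,3)=dead.
Check: live-neighbor counts of every cell in the completed generation 0:
2423
1232
1211
1122
2222
1324
Applying B3/S23 to generation 0 with these counts gives:
0011
0110
0000
0000
0001
0110
which matches the target exactly.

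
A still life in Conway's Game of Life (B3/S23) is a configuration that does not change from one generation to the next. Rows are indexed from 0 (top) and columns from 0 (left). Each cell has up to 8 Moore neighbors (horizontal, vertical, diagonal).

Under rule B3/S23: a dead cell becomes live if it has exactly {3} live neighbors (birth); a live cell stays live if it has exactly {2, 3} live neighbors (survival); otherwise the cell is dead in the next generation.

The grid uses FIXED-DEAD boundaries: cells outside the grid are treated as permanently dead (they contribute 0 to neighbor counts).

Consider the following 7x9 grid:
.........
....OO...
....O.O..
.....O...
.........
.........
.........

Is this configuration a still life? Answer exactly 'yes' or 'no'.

Answer: yes

Derivation:
Compute generation 1 and compare to generation 0 (given above):
Generation 1:
.........
....OO...
....O.O..
.....O...
.........
.........
.........
The grids are IDENTICAL -> still life.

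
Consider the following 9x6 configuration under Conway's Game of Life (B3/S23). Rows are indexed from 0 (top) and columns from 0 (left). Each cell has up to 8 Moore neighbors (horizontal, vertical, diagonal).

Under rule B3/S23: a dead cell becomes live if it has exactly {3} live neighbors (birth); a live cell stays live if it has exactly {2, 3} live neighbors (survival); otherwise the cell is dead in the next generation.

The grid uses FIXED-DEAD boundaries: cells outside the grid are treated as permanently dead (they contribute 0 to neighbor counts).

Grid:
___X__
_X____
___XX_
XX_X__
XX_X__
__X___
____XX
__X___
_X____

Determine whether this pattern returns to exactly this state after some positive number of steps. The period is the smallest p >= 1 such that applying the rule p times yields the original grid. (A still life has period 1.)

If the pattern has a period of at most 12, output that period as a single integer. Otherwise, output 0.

Simulating and comparing each generation to the original:
Gen 0 (original, given above): 15 live cells
Gen 1: 17 live cells, differs from original
Gen 2: 11 live cells, differs from original
Gen 3: 12 live cells, differs from original
Gen 4: 10 live cells, differs from original
Gen 5: 10 live cells, differs from original
Gen 6: 12 live cells, differs from original
Gen 7: 13 live cells, differs from original
Gen 8: 10 live cells, differs from original
Gen 9: 13 live cells, differs from original
Gen 10: 15 live cells, differs from original
Gen 11: 15 live cells, differs from original
Gen 12: 20 live cells, differs from original
No period found within 12 steps.

Answer: 0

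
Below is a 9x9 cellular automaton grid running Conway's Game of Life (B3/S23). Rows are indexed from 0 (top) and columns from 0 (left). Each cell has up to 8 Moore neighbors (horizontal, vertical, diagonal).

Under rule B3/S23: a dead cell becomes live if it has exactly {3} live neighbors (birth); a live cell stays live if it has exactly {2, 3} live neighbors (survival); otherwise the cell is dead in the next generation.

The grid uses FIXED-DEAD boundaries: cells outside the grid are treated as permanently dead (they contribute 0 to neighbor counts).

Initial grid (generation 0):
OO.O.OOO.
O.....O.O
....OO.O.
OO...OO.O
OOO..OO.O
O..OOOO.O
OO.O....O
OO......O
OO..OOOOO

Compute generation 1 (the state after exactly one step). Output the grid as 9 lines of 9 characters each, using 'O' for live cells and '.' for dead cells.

Answer: OO...OOO.
OO......O
OO..O...O
O.O.....O
..OO....O
...O..O.O
...O.O..O
....OOO.O
OO...OOOO

Derivation:
Simulating step by step:
Generation 0 (given above): 43 live cells
Generation 1: 34 live cells
(generation 1 grid is the final answer)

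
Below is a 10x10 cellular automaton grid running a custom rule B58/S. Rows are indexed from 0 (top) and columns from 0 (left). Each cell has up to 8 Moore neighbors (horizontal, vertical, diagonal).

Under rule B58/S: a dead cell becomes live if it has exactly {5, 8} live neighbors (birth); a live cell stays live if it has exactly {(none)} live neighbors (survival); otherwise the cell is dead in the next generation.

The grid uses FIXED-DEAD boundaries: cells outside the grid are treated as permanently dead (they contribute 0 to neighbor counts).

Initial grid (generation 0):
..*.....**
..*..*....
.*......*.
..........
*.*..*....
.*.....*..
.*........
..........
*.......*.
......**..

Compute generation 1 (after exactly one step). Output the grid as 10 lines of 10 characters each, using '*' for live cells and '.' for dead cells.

Answer: ..........
..........
..........
..........
..........
..........
..........
..........
..........
..........

Derivation:
Simulating step by step:
Generation 0 (given above): 17 live cells
Generation 1: 0 live cells
(generation 1 grid is the final answer)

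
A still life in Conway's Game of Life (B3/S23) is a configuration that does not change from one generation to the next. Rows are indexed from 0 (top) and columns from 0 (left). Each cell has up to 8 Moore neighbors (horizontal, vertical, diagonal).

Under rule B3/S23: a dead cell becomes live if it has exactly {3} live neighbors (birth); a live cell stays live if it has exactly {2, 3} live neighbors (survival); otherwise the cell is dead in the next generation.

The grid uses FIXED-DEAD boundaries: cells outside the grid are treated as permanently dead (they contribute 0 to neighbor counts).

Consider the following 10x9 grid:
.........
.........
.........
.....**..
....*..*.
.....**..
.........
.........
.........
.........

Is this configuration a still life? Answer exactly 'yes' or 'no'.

Answer: yes

Derivation:
Compute generation 1 and compare to generation 0 (given above):
Generation 1:
.........
.........
.........
.....**..
....*..*.
.....**..
.........
.........
.........
.........
The grids are IDENTICAL -> still life.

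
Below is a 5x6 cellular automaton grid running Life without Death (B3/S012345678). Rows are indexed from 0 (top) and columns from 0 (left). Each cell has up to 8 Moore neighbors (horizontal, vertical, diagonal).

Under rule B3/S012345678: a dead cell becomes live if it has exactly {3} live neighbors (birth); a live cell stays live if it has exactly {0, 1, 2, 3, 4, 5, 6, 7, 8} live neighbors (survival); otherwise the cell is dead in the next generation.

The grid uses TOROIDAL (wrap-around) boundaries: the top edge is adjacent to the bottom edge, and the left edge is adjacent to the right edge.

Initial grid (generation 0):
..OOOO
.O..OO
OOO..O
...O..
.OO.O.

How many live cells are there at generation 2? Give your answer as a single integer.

Answer: 19

Derivation:
Simulating step by step:
Generation 0 (given above): 15 live cells
Generation 1: 19 live cells
..OOOO
.O..OO
OOOO.O
...OOO
.OO.OO
Generation 2: 19 live cells
..OOOO
.O..OO
OOOO.O
...OOO
.OO.OO
Population at generation 2: 19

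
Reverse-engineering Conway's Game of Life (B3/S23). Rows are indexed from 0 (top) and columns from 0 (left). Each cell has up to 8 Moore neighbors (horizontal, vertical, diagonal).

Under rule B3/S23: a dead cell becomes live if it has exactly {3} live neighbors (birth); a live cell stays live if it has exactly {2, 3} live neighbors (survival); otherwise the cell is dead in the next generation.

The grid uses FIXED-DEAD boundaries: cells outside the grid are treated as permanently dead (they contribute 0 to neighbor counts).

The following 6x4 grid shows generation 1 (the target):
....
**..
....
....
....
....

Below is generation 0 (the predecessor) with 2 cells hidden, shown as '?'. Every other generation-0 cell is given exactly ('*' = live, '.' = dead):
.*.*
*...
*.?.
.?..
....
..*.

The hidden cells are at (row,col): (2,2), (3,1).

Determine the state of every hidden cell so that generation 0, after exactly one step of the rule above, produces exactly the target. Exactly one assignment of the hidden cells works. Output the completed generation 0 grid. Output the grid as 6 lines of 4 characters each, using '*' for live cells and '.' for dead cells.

Hidden generation-0 cells (in order): (2,2), (3,1).
A hidden cell only influences target cells in its own 3x3 neighborhood. Try each of the 2^2 = 4 assignments, step the completed generation 0 forward once under B3/S23, and compare with the target:
  (2,2)=. (3,1)=. -> step reproduces the target at every cell -> ACCEPT
  (2,2)=. (3,1)=* -> step gives (2,0)='*' but target has '.' -> reject
  (2,2)=* (3,1)=. -> step gives (1,1)='.' but target has '*' -> reject
  (2,2)=* (3,1)=* -> step gives (1,1)='.' but target has '*' -> reject
Unique solution: (2,2)=dead, (3,1)=dead.
Check: live-neighbor counts of every cell in the completed generation 0:
2120
2321
1200
1100
0111
0101
Applying B3/S23 to generation 0 with these counts gives:
....
**..
....
....
....
....
which matches the target exactly.

Answer: .*.*
*...
*...
....
....
..*.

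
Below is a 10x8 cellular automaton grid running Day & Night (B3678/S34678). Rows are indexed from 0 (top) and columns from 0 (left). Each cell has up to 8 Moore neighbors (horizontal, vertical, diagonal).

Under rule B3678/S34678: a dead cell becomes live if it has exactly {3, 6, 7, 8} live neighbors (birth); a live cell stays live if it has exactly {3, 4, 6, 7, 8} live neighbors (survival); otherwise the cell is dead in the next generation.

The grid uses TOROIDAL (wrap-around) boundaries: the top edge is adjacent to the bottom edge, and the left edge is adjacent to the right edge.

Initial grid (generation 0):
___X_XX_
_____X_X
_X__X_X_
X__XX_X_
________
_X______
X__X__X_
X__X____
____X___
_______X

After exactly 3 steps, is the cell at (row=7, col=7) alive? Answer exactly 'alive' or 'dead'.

Simulating step by step:
Generation 0 (given above): 20 live cells
Generation 1: 17 live cells
____X_XX
_____X__
X__XX_X_
_______X
________
________
_XX____X
____X__X
________
____XXX_
Generation 2: 14 live cells
____XXX_
___X_X__
_____X_X
________
________
________
X_______
X_______
____X_X_
_____XXX
Generation 3: 9 live cells
____X__X
_____X__
____X_X_
________
________
________
________
_______X
______X_
_____X_X

Cell (7,7) at generation 3: 1 -> alive

Answer: alive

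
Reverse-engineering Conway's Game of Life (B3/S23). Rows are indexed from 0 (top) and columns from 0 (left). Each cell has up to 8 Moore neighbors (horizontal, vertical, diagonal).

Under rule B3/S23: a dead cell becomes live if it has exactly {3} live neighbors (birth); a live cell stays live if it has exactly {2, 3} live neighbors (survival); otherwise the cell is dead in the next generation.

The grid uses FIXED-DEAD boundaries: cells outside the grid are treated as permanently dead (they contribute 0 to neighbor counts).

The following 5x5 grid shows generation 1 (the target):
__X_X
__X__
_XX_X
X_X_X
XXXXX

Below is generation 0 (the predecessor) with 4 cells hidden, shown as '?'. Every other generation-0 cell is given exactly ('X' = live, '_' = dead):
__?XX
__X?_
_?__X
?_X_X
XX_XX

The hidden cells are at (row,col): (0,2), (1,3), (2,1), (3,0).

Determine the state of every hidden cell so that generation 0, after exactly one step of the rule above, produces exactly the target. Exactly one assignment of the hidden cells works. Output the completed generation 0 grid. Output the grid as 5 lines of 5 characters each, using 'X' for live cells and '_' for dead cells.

Answer: __XXX
__XX_
____X
X_X_X
XX_XX

Derivation:
Hidden generation-0 cells (in order): (0,2), (1,3), (2,1), (3,0).
A hidden cell only influences target cells in its own 3x3 neighborhood. Try each of the 2^4 = 16 assignments, step the completed generation 0 forward once under B3/S23, and compare with the target:
  (0,2)=_ (1,3)=_ (2,1)=_ (3,0)=_ -> step gives (0,2)='_' but target has 'X' -> reject
  (0,2)=_ (1,3)=_ (2,1)=_ (3,0)=X -> step gives (0,2)='_' but target has 'X' -> reject
  (0,2)=_ (1,3)=_ (2,1)=X (3,0)=_ -> step gives (0,2)='_' but target has 'X' -> reject
  (0,2)=_ (1,3)=_ (2,1)=X (3,0)=X -> step gives (0,2)='_' but target has 'X' -> reject
  (0,2)=_ (1,3)=X (2,1)=_ (3,0)=_ -> step gives (0,3)='X' but target has '_' -> reject
  (0,2)=_ (1,3)=X (2,1)=_ (3,0)=X -> step gives (0,3)='X' but target has '_' -> reject
  (0,2)=_ (1,3)=X (2,1)=X (3,0)=_ -> step gives (0,3)='X' but target has '_' -> reject
  (0,2)=_ (1,3)=X (2,1)=X (3,0)=X -> step gives (0,3)='X' but target has '_' -> reject
  (0,2)=X (1,3)=_ (2,1)=_ (3,0)=_ -> step gives (0,3)='X' but target has '_' -> reject
  (0,2)=X (1,3)=_ (2,1)=_ (3,0)=X -> step gives (0,3)='X' but target has '_' -> reject
  (0,2)=X (1,3)=_ (2,1)=X (3,0)=_ -> step gives (0,3)='X' but target has '_' -> reject
  (0,2)=X (1,3)=_ (2,1)=X (3,0)=X -> step gives (0,3)='X' but target has '_' -> reject
  (0,2)=X (1,3)=X (2,1)=_ (3,0)=_ -> step gives (2,1)='_' but target has 'X' -> reject
  (0,2)=X (1,3)=X (2,1)=_ (3,0)=X -> step reproduces the target at every cell -> ACCEPT
  (0,2)=X (1,3)=X (2,1)=X (3,0)=_ -> step gives (1,1)='X' but target has '_' -> reject
  (0,2)=X (1,3)=X (2,1)=X (3,0)=X -> step gives (1,1)='X' but target has '_' -> reject
Unique solution: (0,2)=live, (1,3)=live, (2,1)=dead, (3,0)=live.
Check: live-neighbor counts of every cell in the completed generation 0:
02342
02354
13352
24253
23332
Applying B3/S23 to generation 0 with these counts gives:
__X_X
__X__
_XX_X
X_X_X
XXXXX
which matches the target exactly.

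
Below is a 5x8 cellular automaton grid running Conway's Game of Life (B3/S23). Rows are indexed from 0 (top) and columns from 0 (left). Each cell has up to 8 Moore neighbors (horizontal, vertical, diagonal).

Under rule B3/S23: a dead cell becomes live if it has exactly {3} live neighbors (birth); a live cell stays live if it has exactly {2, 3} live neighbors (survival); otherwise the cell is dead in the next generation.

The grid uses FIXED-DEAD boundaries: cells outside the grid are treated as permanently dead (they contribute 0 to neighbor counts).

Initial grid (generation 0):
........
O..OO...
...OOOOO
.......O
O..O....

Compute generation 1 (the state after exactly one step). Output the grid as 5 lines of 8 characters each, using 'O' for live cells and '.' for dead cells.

Simulating step by step:
Generation 0 (given above): 11 live cells
Generation 1: 9 live cells
(generation 1 grid is the final answer)

Answer: ........
...O..O.
...O.OOO
...O.O.O
........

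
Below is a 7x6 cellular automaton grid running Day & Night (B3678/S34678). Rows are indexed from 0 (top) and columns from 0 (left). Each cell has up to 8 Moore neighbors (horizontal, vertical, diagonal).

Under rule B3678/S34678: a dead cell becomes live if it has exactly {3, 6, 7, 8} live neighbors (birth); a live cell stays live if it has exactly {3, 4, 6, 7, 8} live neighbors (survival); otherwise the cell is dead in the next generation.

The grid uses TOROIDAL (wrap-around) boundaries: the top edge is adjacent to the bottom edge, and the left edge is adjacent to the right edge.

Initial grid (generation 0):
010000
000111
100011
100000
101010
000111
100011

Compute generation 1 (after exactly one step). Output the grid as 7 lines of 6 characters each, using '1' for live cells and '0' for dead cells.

Simulating step by step:
Generation 0 (given above): 17 live cells
Generation 1: 19 live cells
(generation 1 grid is the final answer)

Answer: 000100
000011
100110
100111
010010
010101
100111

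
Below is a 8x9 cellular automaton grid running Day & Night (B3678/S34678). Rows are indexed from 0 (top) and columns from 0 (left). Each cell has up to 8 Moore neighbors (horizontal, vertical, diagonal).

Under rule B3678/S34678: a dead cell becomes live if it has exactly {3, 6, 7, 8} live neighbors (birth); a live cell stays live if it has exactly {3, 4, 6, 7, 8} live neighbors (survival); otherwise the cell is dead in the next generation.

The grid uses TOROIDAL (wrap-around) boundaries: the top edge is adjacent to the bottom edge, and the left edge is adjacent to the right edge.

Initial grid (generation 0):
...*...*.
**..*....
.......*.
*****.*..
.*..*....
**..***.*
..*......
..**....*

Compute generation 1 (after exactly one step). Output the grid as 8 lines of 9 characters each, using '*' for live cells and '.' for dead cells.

Answer: **.**...*
........*
....**..*
.***.*...
*...*****
****.*...
..*.**.**
..**.....

Derivation:
Simulating step by step:
Generation 0 (given above): 24 live cells
Generation 1: 31 live cells
(generation 1 grid is the final answer)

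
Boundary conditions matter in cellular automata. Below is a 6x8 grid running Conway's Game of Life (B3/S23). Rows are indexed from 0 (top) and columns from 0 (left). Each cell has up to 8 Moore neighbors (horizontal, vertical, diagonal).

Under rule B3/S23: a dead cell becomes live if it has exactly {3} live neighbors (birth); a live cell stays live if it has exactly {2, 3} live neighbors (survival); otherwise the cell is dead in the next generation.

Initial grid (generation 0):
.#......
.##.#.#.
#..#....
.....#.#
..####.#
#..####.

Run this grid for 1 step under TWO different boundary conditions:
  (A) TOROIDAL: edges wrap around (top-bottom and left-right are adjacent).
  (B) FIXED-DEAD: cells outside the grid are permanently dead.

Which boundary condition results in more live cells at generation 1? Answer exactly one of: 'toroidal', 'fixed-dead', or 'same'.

Answer: toroidal

Derivation:
Under TOROIDAL boundary, generation 1:
##....##
####....
########
#.#..#.#
#.#....#
##....##
Population = 27

Under FIXED-DEAD boundary, generation 1:
.##.....
####....
.######.
..#..#..
..#....#
..#...#.
Population = 18

Comparison: toroidal=27, fixed-dead=18 -> toroidal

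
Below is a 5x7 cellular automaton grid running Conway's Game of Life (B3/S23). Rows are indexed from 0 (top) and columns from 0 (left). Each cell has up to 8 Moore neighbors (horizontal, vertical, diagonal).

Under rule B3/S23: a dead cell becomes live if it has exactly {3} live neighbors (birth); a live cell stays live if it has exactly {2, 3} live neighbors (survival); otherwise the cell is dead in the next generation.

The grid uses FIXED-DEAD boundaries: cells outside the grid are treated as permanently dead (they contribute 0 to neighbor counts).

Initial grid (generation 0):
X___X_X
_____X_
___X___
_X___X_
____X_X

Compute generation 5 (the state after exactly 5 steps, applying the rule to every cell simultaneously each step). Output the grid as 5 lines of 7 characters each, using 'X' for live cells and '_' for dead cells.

Simulating step by step:
Generation 0 (given above): 9 live cells
Generation 1: 7 live cells
_____X_
____XX_
____X__
____XX_
_____X_
Generation 2: 9 live cells
____XX_
____XX_
___X___
____XX_
____XX_
Generation 3: 9 live cells
____XX_
___X_X_
___X___
___X_X_
____XX_
Generation 4: 10 live cells
____XX_
___X_X_
__XX___
___X_X_
____XX_
Generation 5: 12 live cells
(generation 5 grid is the final answer)

Answer: ____XX_
__XX_X_
__XX___
__XX_X_
____XX_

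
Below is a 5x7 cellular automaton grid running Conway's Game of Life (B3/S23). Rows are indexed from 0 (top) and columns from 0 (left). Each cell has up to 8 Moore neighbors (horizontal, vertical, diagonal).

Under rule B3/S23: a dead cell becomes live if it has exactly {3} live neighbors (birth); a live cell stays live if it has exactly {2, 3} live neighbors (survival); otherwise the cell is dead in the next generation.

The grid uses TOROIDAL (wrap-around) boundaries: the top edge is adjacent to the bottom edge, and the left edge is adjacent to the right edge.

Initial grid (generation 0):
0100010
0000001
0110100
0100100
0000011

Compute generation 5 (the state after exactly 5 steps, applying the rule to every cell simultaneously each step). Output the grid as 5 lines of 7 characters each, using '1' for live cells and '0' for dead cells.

Answer: 0000000
0000000
0000000
0000000
0000000

Derivation:
Simulating step by step:
Generation 0 (given above): 10 live cells
Generation 1: 20 live cells
1000010
1110010
1111010
1111100
1000111
Generation 2: 4 live cells
0000000
0001010
0000010
0000000
0010000
Generation 3: 2 live cells
0000000
0000100
0000100
0000000
0000000
Generation 4: 0 live cells
0000000
0000000
0000000
0000000
0000000
Generation 5: 0 live cells
(generation 5 grid is the final answer)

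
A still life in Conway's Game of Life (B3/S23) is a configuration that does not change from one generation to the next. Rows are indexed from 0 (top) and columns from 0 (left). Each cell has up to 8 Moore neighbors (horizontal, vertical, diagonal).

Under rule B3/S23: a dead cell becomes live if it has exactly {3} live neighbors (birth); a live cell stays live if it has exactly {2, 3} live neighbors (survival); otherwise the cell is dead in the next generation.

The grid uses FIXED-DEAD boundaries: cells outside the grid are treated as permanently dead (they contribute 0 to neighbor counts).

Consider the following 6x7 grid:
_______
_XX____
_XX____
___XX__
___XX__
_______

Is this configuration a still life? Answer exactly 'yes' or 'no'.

Answer: no

Derivation:
Compute generation 1 and compare to generation 0 (given above):
Generation 1:
_______
_XX____
_X_____
____X__
___XX__
_______
Cell (2,2) differs: gen0=1 vs gen1=0 -> NOT a still life.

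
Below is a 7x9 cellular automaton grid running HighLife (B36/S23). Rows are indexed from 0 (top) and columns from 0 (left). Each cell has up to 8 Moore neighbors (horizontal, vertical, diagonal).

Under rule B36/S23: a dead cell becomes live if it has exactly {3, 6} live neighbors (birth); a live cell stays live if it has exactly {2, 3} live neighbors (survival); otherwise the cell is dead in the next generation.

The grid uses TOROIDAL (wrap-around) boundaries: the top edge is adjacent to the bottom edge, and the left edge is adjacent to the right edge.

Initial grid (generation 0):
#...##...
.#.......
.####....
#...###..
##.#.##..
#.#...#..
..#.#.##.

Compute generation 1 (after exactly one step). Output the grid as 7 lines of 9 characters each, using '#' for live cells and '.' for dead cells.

Simulating step by step:
Generation 0 (given above): 24 live cells
Generation 1: 28 live cells
(generation 1 grid is the final answer)

Answer: .#.####..
##...#...
#####....
#.....#..
#.##...##
#.#.#...#
....#.###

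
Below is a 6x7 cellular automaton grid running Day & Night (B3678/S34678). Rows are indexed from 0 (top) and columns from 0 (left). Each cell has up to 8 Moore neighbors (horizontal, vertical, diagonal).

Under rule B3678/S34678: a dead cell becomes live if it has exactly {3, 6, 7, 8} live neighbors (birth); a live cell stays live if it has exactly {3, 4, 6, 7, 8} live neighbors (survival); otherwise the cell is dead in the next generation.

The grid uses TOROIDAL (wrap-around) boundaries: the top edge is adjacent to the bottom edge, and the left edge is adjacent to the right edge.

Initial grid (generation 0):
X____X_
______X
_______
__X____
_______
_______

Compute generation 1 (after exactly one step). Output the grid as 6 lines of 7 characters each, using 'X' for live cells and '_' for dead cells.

Simulating step by step:
Generation 0 (given above): 4 live cells
Generation 1: 1 live cells
(generation 1 grid is the final answer)

Answer: ______X
_______
_______
_______
_______
_______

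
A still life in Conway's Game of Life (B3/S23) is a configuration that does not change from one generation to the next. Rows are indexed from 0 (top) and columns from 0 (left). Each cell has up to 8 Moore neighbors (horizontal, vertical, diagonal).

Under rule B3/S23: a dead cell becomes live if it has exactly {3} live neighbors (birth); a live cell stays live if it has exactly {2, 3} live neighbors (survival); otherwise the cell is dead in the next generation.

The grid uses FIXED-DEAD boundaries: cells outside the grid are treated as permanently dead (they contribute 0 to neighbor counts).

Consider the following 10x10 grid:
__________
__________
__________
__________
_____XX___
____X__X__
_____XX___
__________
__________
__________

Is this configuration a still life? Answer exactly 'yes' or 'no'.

Compute generation 1 and compare to generation 0 (given above):
Generation 1:
__________
__________
__________
__________
_____XX___
____X__X__
_____XX___
__________
__________
__________
The grids are IDENTICAL -> still life.

Answer: yes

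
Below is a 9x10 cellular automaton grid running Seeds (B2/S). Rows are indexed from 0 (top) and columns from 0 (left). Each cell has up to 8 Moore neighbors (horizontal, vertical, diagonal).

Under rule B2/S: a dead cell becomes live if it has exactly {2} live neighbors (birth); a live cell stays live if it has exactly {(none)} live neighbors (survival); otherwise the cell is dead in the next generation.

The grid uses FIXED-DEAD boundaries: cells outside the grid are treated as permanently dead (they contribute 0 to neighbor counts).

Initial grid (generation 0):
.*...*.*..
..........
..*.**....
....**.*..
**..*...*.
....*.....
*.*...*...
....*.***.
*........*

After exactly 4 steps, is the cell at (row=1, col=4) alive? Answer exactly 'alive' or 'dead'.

Simulating step by step:
Generation 0 (given above): 23 live cells
Generation 1: 19 live cells
......*...
.***......
..........
*.*.....*.
......**..
..*....*..
.*..*...*.
*..*.....*
.....**...
Generation 2: 19 live cells
.*.*......
..........
*.........
.*....*...
..**......
.*.*.*....
*......*.*
.**...***.
....*.....
Generation 3: 26 live cells
..*.......
***.......
.*........
*..*......
*....**...
*.....*.*.
...***....
*..*.*...*
.***.**.*.
Generation 4: 22 live cells
*..*......
...*......
...*......
..*.***...
....*.....
.*.*......
***....***
.......**.
*......*.*

Cell (1,4) at generation 4: 0 -> dead

Answer: dead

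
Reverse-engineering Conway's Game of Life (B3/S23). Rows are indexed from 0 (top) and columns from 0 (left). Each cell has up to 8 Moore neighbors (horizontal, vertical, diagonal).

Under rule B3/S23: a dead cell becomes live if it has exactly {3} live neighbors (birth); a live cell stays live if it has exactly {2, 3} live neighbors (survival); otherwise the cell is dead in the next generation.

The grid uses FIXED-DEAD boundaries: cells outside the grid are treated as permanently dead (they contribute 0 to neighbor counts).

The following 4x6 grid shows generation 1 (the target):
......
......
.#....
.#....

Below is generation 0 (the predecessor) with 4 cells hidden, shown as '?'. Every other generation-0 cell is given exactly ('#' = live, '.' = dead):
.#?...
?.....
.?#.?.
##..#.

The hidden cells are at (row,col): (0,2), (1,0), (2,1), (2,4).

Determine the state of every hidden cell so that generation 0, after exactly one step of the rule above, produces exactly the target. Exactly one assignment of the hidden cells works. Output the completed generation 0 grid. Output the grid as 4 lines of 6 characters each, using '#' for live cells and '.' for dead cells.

Answer: .#....
......
..#...
##..#.

Derivation:
Hidden generation-0 cells (in order): (0,2), (1,0), (2,1), (2,4).
A hidden cell only influences target cells in its own 3x3 neighborhood. Try each of the 2^4 = 16 assignments, step the completed generation 0 forward once under B3/S23, and compare with the target:
  (0,2)=. (1,0)=. (2,1)=. (2,4)=. -> step reproduces the target at every cell -> ACCEPT
  (0,2)=. (1,0)=. (2,1)=. (2,4)=# -> step gives (2,3)='#' but target has '.' -> reject
  (0,2)=. (1,0)=. (2,1)=# (2,4)=. -> step gives (1,1)='#' but target has '.' -> reject
  (0,2)=. (1,0)=. (2,1)=# (2,4)=# -> step gives (1,1)='#' but target has '.' -> reject
  (0,2)=. (1,0)=# (2,1)=. (2,4)=. -> step gives (1,1)='#' but target has '.' -> reject
  (0,2)=. (1,0)=# (2,1)=. (2,4)=# -> step gives (1,1)='#' but target has '.' -> reject
  (0,2)=. (1,0)=# (2,1)=# (2,4)=. -> step gives (1,0)='#' but target has '.' -> reject
  (0,2)=. (1,0)=# (2,1)=# (2,4)=# -> step gives (1,0)='#' but target has '.' -> reject
  (0,2)=# (1,0)=. (2,1)=. (2,4)=. -> step gives (1,1)='#' but target has '.' -> reject
  (0,2)=# (1,0)=. (2,1)=. (2,4)=# -> step gives (1,1)='#' but target has '.' -> reject
  (0,2)=# (1,0)=. (2,1)=# (2,4)=. -> step gives (2,0)='#' but target has '.' -> reject
  (0,2)=# (1,0)=. (2,1)=# (2,4)=# -> step gives (1,3)='#' but target has '.' -> reject
  (0,2)=# (1,0)=# (2,1)=. (2,4)=. -> step gives (0,1)='#' but target has '.' -> reject
  (0,2)=# (1,0)=# (2,1)=. (2,4)=# -> step gives (0,1)='#' but target has '.' -> reject
  (0,2)=# (1,0)=# (2,1)=# (2,4)=. -> step gives (0,1)='#' but target has '.' -> reject
  (0,2)=# (1,0)=# (2,1)=# (2,4)=# -> step gives (0,1)='#' but target has '.' -> reject
Unique solution: (0,2)=dead, (1,0)=dead, (2,1)=dead, (2,4)=dead.
Check: live-neighbor counts of every cell in the completed generation 0:
101000
122100
231211
122201
Applying B3/S23 to generation 0 with these counts gives:
......
......
.#....
.#....
which matches the target exactly.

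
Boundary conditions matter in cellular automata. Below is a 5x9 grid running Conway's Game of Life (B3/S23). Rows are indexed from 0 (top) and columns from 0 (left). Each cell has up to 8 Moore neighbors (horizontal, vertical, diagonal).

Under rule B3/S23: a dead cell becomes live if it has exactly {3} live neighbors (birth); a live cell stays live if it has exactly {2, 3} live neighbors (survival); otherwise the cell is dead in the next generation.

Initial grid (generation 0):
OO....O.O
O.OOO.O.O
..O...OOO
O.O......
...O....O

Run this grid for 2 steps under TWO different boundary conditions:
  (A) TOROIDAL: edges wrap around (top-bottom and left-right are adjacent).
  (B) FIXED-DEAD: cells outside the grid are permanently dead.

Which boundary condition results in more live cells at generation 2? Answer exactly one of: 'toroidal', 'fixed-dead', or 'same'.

Answer: toroidal

Derivation:
Under TOROIDAL boundary, generation 2:
.O..OOOO.
.OOO..O..
....OOO..
O..O..OOO
....O...O
Population = 19

Under FIXED-DEAD boundary, generation 2:
O..OO....
O.....O..
....OOO.O
.OOO...O.
..O......
Population = 14

Comparison: toroidal=19, fixed-dead=14 -> toroidal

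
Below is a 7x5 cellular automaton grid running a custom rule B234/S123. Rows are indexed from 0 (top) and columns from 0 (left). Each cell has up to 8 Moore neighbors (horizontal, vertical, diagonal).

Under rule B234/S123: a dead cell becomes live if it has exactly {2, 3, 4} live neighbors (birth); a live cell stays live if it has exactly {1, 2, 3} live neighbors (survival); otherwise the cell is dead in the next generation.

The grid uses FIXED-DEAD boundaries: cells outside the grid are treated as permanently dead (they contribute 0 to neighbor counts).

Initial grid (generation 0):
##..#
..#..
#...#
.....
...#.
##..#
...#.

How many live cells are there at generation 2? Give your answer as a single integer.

Answer: 10

Derivation:
Simulating step by step:
Generation 0 (given above): 11 live cells
Generation 1: 28 live cells
####.
#####
.#.#.
...##
#####
#####
#####
Generation 2: 10 live cells
#...#
....#
##...
##...
#....
.....
#...#
Population at generation 2: 10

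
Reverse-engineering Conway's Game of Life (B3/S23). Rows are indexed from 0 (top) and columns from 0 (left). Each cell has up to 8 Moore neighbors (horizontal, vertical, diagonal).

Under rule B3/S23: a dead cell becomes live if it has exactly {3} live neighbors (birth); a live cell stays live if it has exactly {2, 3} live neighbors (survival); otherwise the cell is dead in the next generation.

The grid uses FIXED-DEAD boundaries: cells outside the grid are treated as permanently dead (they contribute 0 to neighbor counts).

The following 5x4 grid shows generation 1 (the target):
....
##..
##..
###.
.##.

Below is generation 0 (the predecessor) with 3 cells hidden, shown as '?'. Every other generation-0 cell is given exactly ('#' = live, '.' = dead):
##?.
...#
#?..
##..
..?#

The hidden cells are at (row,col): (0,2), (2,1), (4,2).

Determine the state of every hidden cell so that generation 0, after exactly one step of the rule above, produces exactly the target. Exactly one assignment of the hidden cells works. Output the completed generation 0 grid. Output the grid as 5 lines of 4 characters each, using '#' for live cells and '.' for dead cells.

Answer: ##..
...#
#...
##..
..##

Derivation:
Hidden generation-0 cells (in order): (0,2), (2,1), (4,2).
A hidden cell only influences target cells in its own 3x3 neighborhood. Try each of the 2^3 = 8 assignments, step the completed generation 0 forward once under B3/S23, and compare with the target:
  (0,2)=. (2,1)=. (4,2)=. -> step gives (3,2)='.' but target has '#' -> reject
  (0,2)=. (2,1)=. (4,2)=# -> step reproduces the target at every cell -> ACCEPT
  (0,2)=. (2,1)=# (4,2)=. -> step gives (1,0)='.' but target has '#' -> reject
  (0,2)=. (2,1)=# (4,2)=# -> step gives (1,0)='.' but target has '#' -> reject
  (0,2)=# (2,1)=. (4,2)=. -> step gives (0,1)='#' but target has '.' -> reject
  (0,2)=# (2,1)=. (4,2)=# -> step gives (0,1)='#' but target has '.' -> reject
  (0,2)=# (2,1)=# (4,2)=. -> step gives (0,1)='#' but target has '.' -> reject
  (0,2)=# (2,1)=# (4,2)=# -> step gives (0,1)='#' but target has '.' -> reject
Unique solution: (0,2)=dead, (2,1)=dead, (4,2)=live.
Check: live-neighbor counts of every cell in the completed generation 0:
1121
3320
2321
2332
2321
Applying B3/S23 to generation 0 with these counts gives:
....
##..
##..
###.
.##.
which matches the target exactly.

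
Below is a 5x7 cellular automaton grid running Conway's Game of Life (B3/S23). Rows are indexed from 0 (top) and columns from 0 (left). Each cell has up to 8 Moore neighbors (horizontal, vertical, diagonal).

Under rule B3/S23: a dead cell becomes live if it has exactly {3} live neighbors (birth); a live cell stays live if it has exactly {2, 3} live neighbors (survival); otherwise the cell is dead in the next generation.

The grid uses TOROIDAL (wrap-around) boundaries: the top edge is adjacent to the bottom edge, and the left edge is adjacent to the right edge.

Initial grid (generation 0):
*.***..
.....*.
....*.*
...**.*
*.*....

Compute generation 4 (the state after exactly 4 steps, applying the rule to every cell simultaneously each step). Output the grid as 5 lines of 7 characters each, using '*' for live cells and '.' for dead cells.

Answer: .......
**....*
*..**..
.***...
.**....

Derivation:
Simulating step by step:
Generation 0 (given above): 12 live cells
Generation 1: 17 live cells
..***.*
.....**
...**.*
*..**.*
*.*..**
Generation 2: 11 live cells
.****..
*.*...*
...*...
.**....
..*....
Generation 3: 8 live cells
*......
*...*..
*..*...
.***...
.......
Generation 4: 11 live cells
(generation 4 grid is the final answer)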